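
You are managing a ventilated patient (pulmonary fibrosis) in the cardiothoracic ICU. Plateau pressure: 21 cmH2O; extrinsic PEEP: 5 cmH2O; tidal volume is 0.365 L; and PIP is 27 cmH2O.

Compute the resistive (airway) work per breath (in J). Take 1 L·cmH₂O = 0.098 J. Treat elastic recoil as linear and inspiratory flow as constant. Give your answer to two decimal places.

0.21

With constant inspiratory flow the resistive pressure is constant at PIP − Pplat = 27 − 21 = 6.0 cmH2O, so resistive work = 6.0 × 0.365 = 2.19 L·cmH2O.
× 0.098 J/(L·cmH2O) → 0.2146 J.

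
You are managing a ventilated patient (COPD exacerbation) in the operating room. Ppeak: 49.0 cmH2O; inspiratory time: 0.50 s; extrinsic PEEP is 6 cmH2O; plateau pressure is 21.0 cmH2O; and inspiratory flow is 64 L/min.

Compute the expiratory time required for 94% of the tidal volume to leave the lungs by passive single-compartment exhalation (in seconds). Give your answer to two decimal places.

2.63

Flow: 64 L/min ÷ 60 = 1.0667 L/s.
Vt = flow × Ti = 1.0667 L/s × 0.50 s × 1000 mL/L = 533.35 mL.
R = (PIP − Pplat)/V̇ = (49.0 − 21.0) / 1.0667 = 28.0/1.0667 = 26.249 cmH2O·s/L.
C = Vt/(Pplat − PEEP) = 533.35 / (21.0 − 6) = 533.35/15.0 = 35.557 mL/cmH2O.
τ = R × C = 26.249 × 0.03556 L/cmH2O = 0.9334 s.
t = −τ·ln(1 − 0.94) = −0.9334·ln(0.06) = 2.626 s.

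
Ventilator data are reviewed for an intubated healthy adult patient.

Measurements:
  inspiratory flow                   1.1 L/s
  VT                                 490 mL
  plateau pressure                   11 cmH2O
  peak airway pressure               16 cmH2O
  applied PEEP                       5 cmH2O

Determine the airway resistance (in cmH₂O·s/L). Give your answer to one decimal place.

4.5

Raw = (PIP − Pplat) / flow = (16 − 11) / 1.1 = 5.0 / 1.1 = 4.545 cmH2O·s/L.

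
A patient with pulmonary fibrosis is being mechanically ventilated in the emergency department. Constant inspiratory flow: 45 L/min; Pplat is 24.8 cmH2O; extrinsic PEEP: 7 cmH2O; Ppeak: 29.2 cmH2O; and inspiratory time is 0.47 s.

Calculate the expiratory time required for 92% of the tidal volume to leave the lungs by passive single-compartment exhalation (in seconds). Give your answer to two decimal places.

0.29

Flow: 45 L/min ÷ 60 = 0.75 L/s.
Vt = flow × Ti = 0.75 L/s × 0.47 s × 1000 mL/L = 352.5 mL.
R = (PIP − Pplat)/V̇ = (29.2 − 24.8) / 0.75 = 4.4/0.75 = 5.867 cmH2O·s/L.
C = Vt/(Pplat − PEEP) = 352.5 / (24.8 − 7) = 352.5/17.8 = 19.803 mL/cmH2O.
τ = R × C = 5.867 × 0.0198 L/cmH2O = 0.1162 s.
t = −τ·ln(1 − 0.92) = −0.1162·ln(0.08) = 0.2935 s.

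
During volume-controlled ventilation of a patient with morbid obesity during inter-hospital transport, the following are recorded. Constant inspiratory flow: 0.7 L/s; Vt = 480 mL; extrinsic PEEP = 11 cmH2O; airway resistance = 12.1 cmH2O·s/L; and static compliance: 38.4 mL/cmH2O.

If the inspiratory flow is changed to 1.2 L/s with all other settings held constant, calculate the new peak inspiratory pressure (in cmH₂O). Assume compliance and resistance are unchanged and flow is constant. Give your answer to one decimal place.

PIP = Vt/C + R·V̇ + PEEP (constant-flow equation of motion).
Only the resistive term changes: ΔPIP = R × ΔV̇ = 12.1 × (1.2 − 0.7) = 12.1 × 0.5 = 6.05 cmH2O.
Original PIP = 480/38.4 + 12.1×0.7 + 11 = 31.97 cmH2O; new PIP = 31.97 + (6.05) = 38.02 cmH2O.

38.0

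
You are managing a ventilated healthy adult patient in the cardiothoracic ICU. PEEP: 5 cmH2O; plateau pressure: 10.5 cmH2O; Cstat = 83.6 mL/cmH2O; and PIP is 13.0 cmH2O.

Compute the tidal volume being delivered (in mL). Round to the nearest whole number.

Vt = Cstat × (Pplat − PEEP) = 83.6 × (10.5 − 5) = 83.6 × 5.5 = 459.8 mL.

460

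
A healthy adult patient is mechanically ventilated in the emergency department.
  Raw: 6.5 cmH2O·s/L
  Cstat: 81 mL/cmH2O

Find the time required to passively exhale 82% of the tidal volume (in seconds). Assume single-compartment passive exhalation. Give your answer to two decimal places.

τ = R × C = 6.5 × 81 mL/cmH2O = 6.5 × 0.081 L/cmH2O = 0.5265 s.
Exhaled fraction f = 1 − e^(−t/τ) → t = −τ·ln(1 − f) = −0.5265·ln(0.18) = 0.9028 s.

0.90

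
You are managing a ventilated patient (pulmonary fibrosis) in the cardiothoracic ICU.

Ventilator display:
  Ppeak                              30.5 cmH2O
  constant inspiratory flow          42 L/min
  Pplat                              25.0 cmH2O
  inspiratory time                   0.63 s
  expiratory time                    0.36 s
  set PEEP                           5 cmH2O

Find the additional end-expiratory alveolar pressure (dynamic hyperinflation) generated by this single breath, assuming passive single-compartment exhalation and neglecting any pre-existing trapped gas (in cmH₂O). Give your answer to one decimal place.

Flow: 42 L/min ÷ 60 = 0.7 L/s.
Vt = flow × Ti = 0.7 L/s × 0.63 s × 1000 mL/L = 441.0 mL.
R = (PIP − Pplat)/V̇ = (30.5 − 25.0) / 0.7 = 5.5/0.7 = 7.857 cmH2O·s/L.
C = Vt/(Pplat − PEEP) = 441.0 / (25.0 − 5) = 441.0/20.0 = 22.05 mL/cmH2O.
τ = R × C = 7.857 × 0.02205 L/cmH2O = 0.1732 s.
Fraction remaining = e^(−Te/τ) = e^(−0.36/0.1732) = 0.1251; trapped volume = 441.0 × 0.1251 = 55.169 mL.
Additional alveolar pressure from trapping ≈ V_trapped / C = 55.169 / 22.05 = 2.502 cmH2O.

2.5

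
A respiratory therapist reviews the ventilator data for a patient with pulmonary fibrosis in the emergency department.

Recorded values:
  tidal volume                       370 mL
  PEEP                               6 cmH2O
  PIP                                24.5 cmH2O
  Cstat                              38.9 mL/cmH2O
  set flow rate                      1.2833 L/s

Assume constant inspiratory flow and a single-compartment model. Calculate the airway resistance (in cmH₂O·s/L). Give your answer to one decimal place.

7.0

Equation of motion (constant flow): PIP = Vt/C + R·V̇ + PEEP.
R·V̇ = PIP − Vt/C − PEEP = 24.5 − 370/38.9 − 6 = 24.5 − 9.512 − 6 = 8.988 cmH2O.
R = 8.988 / 1.2833 = 7.004 cmH2O·s/L.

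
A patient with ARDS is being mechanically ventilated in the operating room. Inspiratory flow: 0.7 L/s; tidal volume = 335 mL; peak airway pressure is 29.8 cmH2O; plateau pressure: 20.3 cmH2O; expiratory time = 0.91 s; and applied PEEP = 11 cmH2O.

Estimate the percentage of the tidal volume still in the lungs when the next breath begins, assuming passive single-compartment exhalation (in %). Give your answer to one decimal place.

R = (PIP − Pplat)/V̇ = (29.8 − 20.3) / 0.7 = 9.5/0.7 = 13.571 cmH2O·s/L.
C = Vt/(Pplat − PEEP) = 335.0 / (20.3 − 11) = 335.0/9.3 = 36.022 mL/cmH2O.
τ = R × C = 13.571 × 0.03602 L/cmH2O = 0.4888 s.
Fraction remaining at end-expiration = e^(−Te/τ) = e^(−0.91/0.4888) = 0.1554 → 15.54%.

15.5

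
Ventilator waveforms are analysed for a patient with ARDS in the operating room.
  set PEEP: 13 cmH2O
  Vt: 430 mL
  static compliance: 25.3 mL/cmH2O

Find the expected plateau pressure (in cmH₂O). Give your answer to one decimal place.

Pplat = PEEP + Vt / Cstat = 13 + 430 / 25.3 = 13 + 16.996 = 29.996 cmH2O.

30.0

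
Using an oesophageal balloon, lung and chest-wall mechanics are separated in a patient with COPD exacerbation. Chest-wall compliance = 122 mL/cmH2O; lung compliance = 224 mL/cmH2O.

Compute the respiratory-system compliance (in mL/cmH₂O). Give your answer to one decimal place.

79.0

Lung and chest wall are elastances in series: 1/Crs = 1/CL + 1/Ccw.
1/Crs = 1/224 + 1/122 = 0.01266.
Crs = 78.989 mL/cmH2O.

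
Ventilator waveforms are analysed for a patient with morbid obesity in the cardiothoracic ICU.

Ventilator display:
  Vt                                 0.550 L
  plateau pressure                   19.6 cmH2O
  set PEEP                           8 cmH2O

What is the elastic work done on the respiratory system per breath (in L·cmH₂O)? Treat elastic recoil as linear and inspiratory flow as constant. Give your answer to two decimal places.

3.19

Elastic work ≈ ½ × (Pplat − PEEP) × Vt = 0.5 × (19.6 − 8) × 0.550 L = 0.5 × 11.6 × 0.550 = 3.19 L·cmH2O.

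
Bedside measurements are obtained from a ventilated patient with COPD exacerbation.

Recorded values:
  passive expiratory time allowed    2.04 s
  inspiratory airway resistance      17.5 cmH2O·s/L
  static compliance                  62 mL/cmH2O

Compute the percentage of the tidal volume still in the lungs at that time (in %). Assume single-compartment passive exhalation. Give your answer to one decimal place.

τ = R × C = 17.5 × 62 mL/cmH2O = 17.5 × 0.062 L/cmH2O = 1.085 s.
Passive exhalation: V(t)/V₀ = e^(−t/τ) = e^(−2.04/1.085) = 0.1526.
Fraction remaining = 0.1526 → 15.26%.

15.3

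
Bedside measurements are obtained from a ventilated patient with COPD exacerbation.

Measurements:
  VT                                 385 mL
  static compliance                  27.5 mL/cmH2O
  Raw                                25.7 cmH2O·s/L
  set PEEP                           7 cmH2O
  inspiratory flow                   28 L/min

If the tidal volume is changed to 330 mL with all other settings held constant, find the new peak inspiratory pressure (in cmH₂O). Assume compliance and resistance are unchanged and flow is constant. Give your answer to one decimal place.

Flow: 28 L/min ÷ 60 = 0.4667 L/s.
PIP = Vt/C + R·V̇ + PEEP (constant-flow equation of motion).
Only the elastic term changes: ΔPIP = ΔVt / C = (330 − 385) / 27.5 = -2.0 cmH2O.
Original PIP = 385/27.5 + 25.7×0.4667 + 7 = 32.994 cmH2O; new PIP = 32.994 + (-2.0) = 30.994 cmH2O.

31.0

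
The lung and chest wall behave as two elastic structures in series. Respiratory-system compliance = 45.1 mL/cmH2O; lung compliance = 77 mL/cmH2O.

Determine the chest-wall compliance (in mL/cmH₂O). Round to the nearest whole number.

1/Ccw = 1/Crs − 1/CL.
1/Ccw = 1/45.1 − 1/77 = 0.009186.
Ccw = 108.86 mL/cmH2O.

109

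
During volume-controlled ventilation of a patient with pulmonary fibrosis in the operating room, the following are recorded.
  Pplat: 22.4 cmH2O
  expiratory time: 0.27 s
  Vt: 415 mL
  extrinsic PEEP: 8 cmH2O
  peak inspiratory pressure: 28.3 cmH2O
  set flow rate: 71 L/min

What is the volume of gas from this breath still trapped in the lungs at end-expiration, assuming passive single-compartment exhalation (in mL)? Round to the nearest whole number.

63

Flow: 71 L/min ÷ 60 = 1.1833 L/s.
R = (PIP − Pplat)/V̇ = (28.3 − 22.4) / 1.1833 = 5.9/1.1833 = 4.986 cmH2O·s/L.
C = Vt/(Pplat − PEEP) = 415.0 / (22.4 − 8) = 415.0/14.4 = 28.819 mL/cmH2O.
τ = R × C = 4.986 × 0.02882 L/cmH2O = 0.1437 s.
Fraction remaining = e^(−Te/τ) = e^(−0.27/0.1437) = 0.1528.
Trapped volume = 415.0 × 0.1528 = 63.412 mL.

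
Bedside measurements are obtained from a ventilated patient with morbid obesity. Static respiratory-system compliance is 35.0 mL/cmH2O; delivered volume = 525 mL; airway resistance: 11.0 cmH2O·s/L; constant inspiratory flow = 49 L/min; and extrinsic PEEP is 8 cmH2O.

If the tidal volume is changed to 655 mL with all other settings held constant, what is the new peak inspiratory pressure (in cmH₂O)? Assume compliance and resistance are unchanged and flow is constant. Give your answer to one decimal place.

35.7

Flow: 49 L/min ÷ 60 = 0.8167 L/s.
PIP = Vt/C + R·V̇ + PEEP (constant-flow equation of motion).
Only the elastic term changes: ΔPIP = ΔVt / C = (655 − 525) / 35.0 = 3.714 cmH2O.
Original PIP = 525/35.0 + 11.0×0.8167 + 8 = 31.984 cmH2O; new PIP = 31.984 + (3.714) = 35.698 cmH2O.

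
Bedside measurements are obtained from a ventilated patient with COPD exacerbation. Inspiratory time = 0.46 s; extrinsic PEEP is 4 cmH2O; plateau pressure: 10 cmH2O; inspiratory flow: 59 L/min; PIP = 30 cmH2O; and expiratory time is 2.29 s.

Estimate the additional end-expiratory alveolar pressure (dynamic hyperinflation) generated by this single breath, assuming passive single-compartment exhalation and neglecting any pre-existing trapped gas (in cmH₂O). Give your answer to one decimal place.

1.3

Flow: 59 L/min ÷ 60 = 0.9833 L/s.
Vt = flow × Ti = 0.9833 L/s × 0.46 s × 1000 mL/L = 452.32 mL.
R = (PIP − Pplat)/V̇ = (30 − 10) / 0.9833 = 20.0/0.9833 = 20.34 cmH2O·s/L.
C = Vt/(Pplat − PEEP) = 452.32 / (10 − 4) = 452.32/6.0 = 75.387 mL/cmH2O.
τ = R × C = 20.34 × 0.07539 L/cmH2O = 1.533 s.
Fraction remaining = e^(−Te/τ) = e^(−2.29/1.533) = 0.2245; trapped volume = 452.32 × 0.2245 = 101.55 mL.
Additional alveolar pressure from trapping ≈ V_trapped / C = 101.55 / 75.387 = 1.347 cmH2O.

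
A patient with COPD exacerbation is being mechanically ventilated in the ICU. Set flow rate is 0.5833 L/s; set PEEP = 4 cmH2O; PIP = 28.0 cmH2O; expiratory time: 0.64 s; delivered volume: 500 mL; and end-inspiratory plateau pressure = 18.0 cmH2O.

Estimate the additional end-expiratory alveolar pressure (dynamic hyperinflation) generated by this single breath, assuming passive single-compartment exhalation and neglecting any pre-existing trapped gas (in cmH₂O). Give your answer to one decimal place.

R = (PIP − Pplat)/V̇ = (28.0 − 18.0) / 0.5833 = 10.0/0.5833 = 17.144 cmH2O·s/L.
C = Vt/(Pplat − PEEP) = 500.0 / (18.0 − 4) = 500.0/14.0 = 35.714 mL/cmH2O.
τ = R × C = 17.144 × 0.03571 L/cmH2O = 0.6122 s.
Fraction remaining = e^(−Te/τ) = e^(−0.64/0.6122) = 0.3515; trapped volume = 500.0 × 0.3515 = 175.75 mL.
Additional alveolar pressure from trapping ≈ V_trapped / C = 175.75 / 35.714 = 4.921 cmH2O.

4.9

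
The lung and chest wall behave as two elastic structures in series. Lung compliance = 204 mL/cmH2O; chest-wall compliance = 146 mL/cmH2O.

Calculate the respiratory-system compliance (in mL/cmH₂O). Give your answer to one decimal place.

85.1

Lung and chest wall are elastances in series: 1/Crs = 1/CL + 1/Ccw.
1/Crs = 1/204 + 1/146 = 0.01175.
Crs = 85.106 mL/cmH2O.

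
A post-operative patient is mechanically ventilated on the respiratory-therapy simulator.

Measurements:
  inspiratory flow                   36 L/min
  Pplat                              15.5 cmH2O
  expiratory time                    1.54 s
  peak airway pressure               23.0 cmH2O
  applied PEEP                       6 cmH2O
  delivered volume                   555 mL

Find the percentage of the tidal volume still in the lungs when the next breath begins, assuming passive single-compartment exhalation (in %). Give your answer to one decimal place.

Flow: 36 L/min ÷ 60 = 0.6 L/s.
R = (PIP − Pplat)/V̇ = (23.0 − 15.5) / 0.6 = 7.5/0.6 = 12.5 cmH2O·s/L.
C = Vt/(Pplat − PEEP) = 555.0 / (15.5 − 6) = 555.0/9.5 = 58.421 mL/cmH2O.
τ = R × C = 12.5 × 0.05842 L/cmH2O = 0.7303 s.
Fraction remaining at end-expiration = e^(−Te/τ) = e^(−1.54/0.7303) = 0.1214 → 12.14%.

12.1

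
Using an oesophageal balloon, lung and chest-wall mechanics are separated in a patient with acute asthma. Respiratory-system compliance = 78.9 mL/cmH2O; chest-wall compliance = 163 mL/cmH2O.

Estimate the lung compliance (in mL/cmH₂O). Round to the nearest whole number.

153

1/CL = 1/Crs − 1/Ccw.
1/CL = 1/78.9 − 1/163 = 0.006539.
CL = 152.93 mL/cmH2O.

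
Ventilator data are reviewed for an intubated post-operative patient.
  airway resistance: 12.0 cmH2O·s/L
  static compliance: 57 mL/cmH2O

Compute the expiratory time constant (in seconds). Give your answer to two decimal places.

0.68

τ = R × C = 12.0 × 57 mL/cmH2O = 12.0 × 0.057 L/cmH2O = 0.684 s.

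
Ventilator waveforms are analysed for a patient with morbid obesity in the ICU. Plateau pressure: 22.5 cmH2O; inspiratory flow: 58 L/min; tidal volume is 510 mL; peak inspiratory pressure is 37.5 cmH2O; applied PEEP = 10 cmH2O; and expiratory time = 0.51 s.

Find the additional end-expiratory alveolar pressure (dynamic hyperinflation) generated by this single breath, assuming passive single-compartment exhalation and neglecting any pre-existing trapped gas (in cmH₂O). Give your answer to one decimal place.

Flow: 58 L/min ÷ 60 = 0.9667 L/s.
R = (PIP − Pplat)/V̇ = (37.5 − 22.5) / 0.9667 = 15.0/0.9667 = 15.517 cmH2O·s/L.
C = Vt/(Pplat − PEEP) = 510.0 / (22.5 − 10) = 510.0/12.5 = 40.8 mL/cmH2O.
τ = R × C = 15.517 × 0.0408 L/cmH2O = 0.6331 s.
Fraction remaining = e^(−Te/τ) = e^(−0.51/0.6331) = 0.4468; trapped volume = 510.0 × 0.4468 = 227.87 mL.
Additional alveolar pressure from trapping ≈ V_trapped / C = 227.87 / 40.8 = 5.585 cmH2O.

5.6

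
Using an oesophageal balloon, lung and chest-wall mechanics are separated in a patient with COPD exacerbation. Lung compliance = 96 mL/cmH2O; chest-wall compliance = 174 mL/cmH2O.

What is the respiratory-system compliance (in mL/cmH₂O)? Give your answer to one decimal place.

Lung and chest wall are elastances in series: 1/Crs = 1/CL + 1/Ccw.
1/Crs = 1/96 + 1/174 = 0.01616.
Crs = 61.881 mL/cmH2O.

61.9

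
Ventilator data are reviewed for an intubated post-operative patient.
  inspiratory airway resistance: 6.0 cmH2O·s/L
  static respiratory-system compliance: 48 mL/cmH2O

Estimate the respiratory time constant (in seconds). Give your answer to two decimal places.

0.29

τ = R × C = 6.0 × 48 mL/cmH2O = 6.0 × 0.048 L/cmH2O = 0.288 s.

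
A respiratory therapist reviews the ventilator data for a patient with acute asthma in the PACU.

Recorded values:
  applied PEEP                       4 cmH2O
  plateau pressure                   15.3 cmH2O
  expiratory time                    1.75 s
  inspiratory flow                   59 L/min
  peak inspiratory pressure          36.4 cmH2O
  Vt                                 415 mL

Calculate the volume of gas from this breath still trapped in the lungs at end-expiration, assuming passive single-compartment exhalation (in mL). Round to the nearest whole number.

Flow: 59 L/min ÷ 60 = 0.9833 L/s.
R = (PIP − Pplat)/V̇ = (36.4 − 15.3) / 0.9833 = 21.1/0.9833 = 21.458 cmH2O·s/L.
C = Vt/(Pplat − PEEP) = 415.0 / (15.3 − 4) = 415.0/11.3 = 36.726 mL/cmH2O.
τ = R × C = 21.458 × 0.03673 L/cmH2O = 0.7882 s.
Fraction remaining = e^(−Te/τ) = e^(−1.75/0.7882) = 0.1086.
Trapped volume = 415.0 × 0.1086 = 45.069 mL.

45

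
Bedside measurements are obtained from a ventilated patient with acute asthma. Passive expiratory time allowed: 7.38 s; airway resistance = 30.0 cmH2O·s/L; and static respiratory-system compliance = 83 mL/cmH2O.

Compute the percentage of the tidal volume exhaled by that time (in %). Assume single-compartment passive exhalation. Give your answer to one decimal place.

τ = R × C = 30.0 × 83 mL/cmH2O = 30.0 × 0.083 L/cmH2O = 2.49 s.
Passive exhalation: V(t)/V₀ = e^(−t/τ) = e^(−7.38/2.49) = 0.05162.
Fraction exhaled = 1 − 0.05162 = 0.9484 → 94.84%.

94.8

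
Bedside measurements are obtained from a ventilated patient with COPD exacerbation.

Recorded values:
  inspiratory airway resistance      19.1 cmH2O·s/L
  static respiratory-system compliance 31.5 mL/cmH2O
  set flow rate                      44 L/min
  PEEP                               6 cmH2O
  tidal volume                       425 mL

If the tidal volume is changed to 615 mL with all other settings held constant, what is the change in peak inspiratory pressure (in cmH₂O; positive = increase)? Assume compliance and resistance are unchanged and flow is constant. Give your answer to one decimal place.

PIP = Vt/C + R·V̇ + PEEP (constant-flow equation of motion).
Only the elastic term changes: ΔPIP = ΔVt / C = (615 − 425) / 31.5 = 6.032 cmH2O.

6.0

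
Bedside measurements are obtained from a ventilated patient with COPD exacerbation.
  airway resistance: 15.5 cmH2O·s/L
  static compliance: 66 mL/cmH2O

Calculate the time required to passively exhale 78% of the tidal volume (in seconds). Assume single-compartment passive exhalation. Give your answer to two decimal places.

1.55

τ = R × C = 15.5 × 66 mL/cmH2O = 15.5 × 0.066 L/cmH2O = 1.023 s.
Exhaled fraction f = 1 − e^(−t/τ) → t = −τ·ln(1 − f) = −1.023·ln(0.22) = 1.549 s.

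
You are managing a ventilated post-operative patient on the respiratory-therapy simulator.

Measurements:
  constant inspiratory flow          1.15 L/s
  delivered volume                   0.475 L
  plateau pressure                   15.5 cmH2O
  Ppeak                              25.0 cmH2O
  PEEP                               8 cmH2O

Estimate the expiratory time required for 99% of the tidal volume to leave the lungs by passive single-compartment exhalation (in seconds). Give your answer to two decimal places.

R = (PIP − Pplat)/V̇ = (25.0 − 15.5) / 1.15 = 9.5/1.15 = 8.261 cmH2O·s/L.
C = Vt/(Pplat − PEEP) = 475.0 / (15.5 − 8) = 475.0/7.5 = 63.333 mL/cmH2O.
τ = R × C = 8.261 × 0.06333 L/cmH2O = 0.5232 s.
t = −τ·ln(1 − 0.99) = −0.5232·ln(0.01) = 2.409 s.

2.41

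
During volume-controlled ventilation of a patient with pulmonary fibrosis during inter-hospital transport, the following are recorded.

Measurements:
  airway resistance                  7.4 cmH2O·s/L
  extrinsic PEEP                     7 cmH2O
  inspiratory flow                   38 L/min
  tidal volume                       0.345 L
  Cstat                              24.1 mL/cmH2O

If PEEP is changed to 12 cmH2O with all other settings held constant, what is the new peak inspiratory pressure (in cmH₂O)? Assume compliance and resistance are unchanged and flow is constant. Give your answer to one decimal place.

Flow: 38 L/min ÷ 60 = 0.6333 L/s.
PIP = Vt/C + R·V̇ + PEEP (constant-flow equation of motion).
Only the baseline term changes: ΔPIP = ΔPEEP = 12 − 7 = 5.0 cmH2O.
Original PIP = 345/24.1 + 7.4×0.6333 + 7 = 26.002 cmH2O; new PIP = 26.002 + (5.0) = 31.002 cmH2O.

31.0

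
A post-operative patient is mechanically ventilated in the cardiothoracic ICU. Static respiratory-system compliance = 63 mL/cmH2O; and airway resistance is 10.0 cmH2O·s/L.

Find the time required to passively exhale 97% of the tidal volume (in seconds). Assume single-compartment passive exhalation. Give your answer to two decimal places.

τ = R × C = 10.0 × 63 mL/cmH2O = 10.0 × 0.063 L/cmH2O = 0.63 s.
Exhaled fraction f = 1 − e^(−t/τ) → t = −τ·ln(1 − f) = −0.63·ln(0.03) = 2.209 s.

2.21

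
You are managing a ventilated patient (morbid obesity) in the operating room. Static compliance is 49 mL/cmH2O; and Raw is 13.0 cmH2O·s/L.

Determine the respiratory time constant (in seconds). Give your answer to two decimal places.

τ = R × C = 13.0 × 49 mL/cmH2O = 13.0 × 0.049 L/cmH2O = 0.637 s.

0.64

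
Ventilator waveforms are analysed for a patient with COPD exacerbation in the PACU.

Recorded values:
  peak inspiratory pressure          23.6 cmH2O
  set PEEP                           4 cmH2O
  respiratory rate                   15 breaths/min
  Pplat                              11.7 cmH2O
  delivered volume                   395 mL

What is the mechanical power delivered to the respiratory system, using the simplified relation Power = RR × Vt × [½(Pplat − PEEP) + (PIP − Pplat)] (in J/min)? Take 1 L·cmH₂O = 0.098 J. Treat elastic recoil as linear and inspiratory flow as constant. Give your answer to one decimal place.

Per-breath work = Vt × [½(Pplat−PEEP) + (PIP−Pplat)] = 0.395 × [0.5×7.7 + 11.9] = 0.395 × 15.75 = 6.221 L·cmH2O.
Power = 15 × 6.221 = 93.315 L·cmH2O/min.
× 0.098 J/(L·cmH2O) → 9.145 J/min.

9.1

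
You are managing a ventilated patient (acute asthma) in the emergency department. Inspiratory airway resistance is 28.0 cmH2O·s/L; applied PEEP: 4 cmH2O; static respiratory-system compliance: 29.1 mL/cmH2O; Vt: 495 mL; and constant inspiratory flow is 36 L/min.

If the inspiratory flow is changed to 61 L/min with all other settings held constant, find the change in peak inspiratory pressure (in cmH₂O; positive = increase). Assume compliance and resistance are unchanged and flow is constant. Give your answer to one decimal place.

Flow: 36 L/min ÷ 60 = 0.6 L/s.
New flow: 61 L/min ÷ 60 = 1.0167 L/s.
PIP = Vt/C + R·V̇ + PEEP (constant-flow equation of motion).
Only the resistive term changes: ΔPIP = R × ΔV̇ = 28.0 × (1.0167 − 0.6) = 28.0 × 0.4167 = 11.668 cmH2O.

11.7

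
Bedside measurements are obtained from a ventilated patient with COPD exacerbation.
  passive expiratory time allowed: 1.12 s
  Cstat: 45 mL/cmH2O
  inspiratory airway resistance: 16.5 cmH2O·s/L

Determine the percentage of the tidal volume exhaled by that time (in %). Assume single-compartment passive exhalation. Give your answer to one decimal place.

77.9

τ = R × C = 16.5 × 45 mL/cmH2O = 16.5 × 0.045 L/cmH2O = 0.7425 s.
Passive exhalation: V(t)/V₀ = e^(−t/τ) = e^(−1.12/0.7425) = 0.2213.
Fraction exhaled = 1 − 0.2213 = 0.7787 → 77.87%.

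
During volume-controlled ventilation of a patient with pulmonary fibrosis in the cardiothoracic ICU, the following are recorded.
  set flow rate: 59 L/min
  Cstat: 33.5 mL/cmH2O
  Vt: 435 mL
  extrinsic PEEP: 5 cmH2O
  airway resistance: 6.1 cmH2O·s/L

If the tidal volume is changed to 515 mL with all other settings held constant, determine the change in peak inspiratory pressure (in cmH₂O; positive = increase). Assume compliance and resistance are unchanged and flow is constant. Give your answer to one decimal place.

2.4

PIP = Vt/C + R·V̇ + PEEP (constant-flow equation of motion).
Only the elastic term changes: ΔPIP = ΔVt / C = (515 − 435) / 33.5 = 2.388 cmH2O.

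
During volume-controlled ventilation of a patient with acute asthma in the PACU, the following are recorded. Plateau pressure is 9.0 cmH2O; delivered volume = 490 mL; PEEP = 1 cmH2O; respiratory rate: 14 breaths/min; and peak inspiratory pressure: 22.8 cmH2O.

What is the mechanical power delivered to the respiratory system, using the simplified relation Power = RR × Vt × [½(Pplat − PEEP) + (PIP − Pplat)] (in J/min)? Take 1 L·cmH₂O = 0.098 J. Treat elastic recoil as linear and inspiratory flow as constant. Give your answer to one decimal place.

12.0

Per-breath work = Vt × [½(Pplat−PEEP) + (PIP−Pplat)] = 0.490 × [0.5×8.0 + 13.8] = 0.490 × 17.8 = 8.722 L·cmH2O.
Power = 14 × 8.722 = 122.11 L·cmH2O/min.
× 0.098 J/(L·cmH2O) → 11.967 J/min.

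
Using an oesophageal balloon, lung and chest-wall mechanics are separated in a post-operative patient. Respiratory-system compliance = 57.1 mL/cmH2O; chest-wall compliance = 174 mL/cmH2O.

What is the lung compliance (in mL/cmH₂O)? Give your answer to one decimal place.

85.0

1/CL = 1/Crs − 1/Ccw.
1/CL = 1/57.1 − 1/174 = 0.01177.
CL = 84.962 mL/cmH2O.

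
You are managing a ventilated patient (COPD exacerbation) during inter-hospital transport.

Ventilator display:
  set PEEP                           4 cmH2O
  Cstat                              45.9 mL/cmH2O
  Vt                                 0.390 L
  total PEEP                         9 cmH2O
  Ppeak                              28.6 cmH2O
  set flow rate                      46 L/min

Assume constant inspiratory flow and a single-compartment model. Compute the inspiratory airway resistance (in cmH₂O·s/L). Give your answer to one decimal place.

14.5

Flow: 46 L/min ÷ 60 = 0.7667 L/s.
Total PEEP = 9 cmH2O (set 4 + intrinsic 5); this is the baseline alveolar pressure.
Equation of motion (constant flow): PIP = Vt/C + R·V̇ + PEEP.
R·V̇ = PIP − Vt/C − PEEP = 28.6 − 390/45.9 − 9 = 28.6 − 8.497 − 9 = 11.103 cmH2O.
R = 11.103 / 0.7667 = 14.482 cmH2O·s/L.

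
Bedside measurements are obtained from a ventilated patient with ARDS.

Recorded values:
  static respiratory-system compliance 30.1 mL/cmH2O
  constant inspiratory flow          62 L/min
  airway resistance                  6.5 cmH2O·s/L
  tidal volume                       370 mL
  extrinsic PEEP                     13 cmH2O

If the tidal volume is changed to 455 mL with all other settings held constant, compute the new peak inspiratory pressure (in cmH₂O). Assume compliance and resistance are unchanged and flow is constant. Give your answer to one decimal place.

34.8

Flow: 62 L/min ÷ 60 = 1.0333 L/s.
PIP = Vt/C + R·V̇ + PEEP (constant-flow equation of motion).
Only the elastic term changes: ΔPIP = ΔVt / C = (455 − 370) / 30.1 = 2.824 cmH2O.
Original PIP = 370/30.1 + 6.5×1.0333 + 13 = 32.009 cmH2O; new PIP = 32.009 + (2.824) = 34.833 cmH2O.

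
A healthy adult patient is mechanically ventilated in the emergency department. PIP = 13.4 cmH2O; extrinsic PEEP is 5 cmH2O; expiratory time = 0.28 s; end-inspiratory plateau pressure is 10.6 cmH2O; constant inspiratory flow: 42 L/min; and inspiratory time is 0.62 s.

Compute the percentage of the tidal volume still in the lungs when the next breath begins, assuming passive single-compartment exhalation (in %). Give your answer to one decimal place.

Flow: 42 L/min ÷ 60 = 0.7 L/s.
Vt = flow × Ti = 0.7 L/s × 0.62 s × 1000 mL/L = 434.0 mL.
R = (PIP − Pplat)/V̇ = (13.4 − 10.6) / 0.7 = 2.8/0.7 = 4.0 cmH2O·s/L.
C = Vt/(Pplat − PEEP) = 434.0 / (10.6 − 5) = 434.0/5.6 = 77.5 mL/cmH2O.
τ = R × C = 4.0 × 0.0775 L/cmH2O = 0.31 s.
Fraction remaining at end-expiration = e^(−Te/τ) = e^(−0.28/0.31) = 0.4053 → 40.53%.

40.5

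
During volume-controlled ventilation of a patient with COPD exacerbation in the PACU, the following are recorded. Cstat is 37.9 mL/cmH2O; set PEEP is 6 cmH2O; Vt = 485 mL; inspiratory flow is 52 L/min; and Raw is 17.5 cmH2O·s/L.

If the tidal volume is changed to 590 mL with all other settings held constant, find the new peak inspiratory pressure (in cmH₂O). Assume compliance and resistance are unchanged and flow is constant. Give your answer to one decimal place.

Flow: 52 L/min ÷ 60 = 0.8667 L/s.
PIP = Vt/C + R·V̇ + PEEP (constant-flow equation of motion).
Only the elastic term changes: ΔPIP = ΔVt / C = (590 − 485) / 37.9 = 2.77 cmH2O.
Original PIP = 485/37.9 + 17.5×0.8667 + 6 = 33.964 cmH2O; new PIP = 33.964 + (2.77) = 36.734 cmH2O.

36.7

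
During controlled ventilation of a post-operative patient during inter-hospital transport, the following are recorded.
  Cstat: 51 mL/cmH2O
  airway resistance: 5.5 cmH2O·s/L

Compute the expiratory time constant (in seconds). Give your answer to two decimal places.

τ = R × C = 5.5 × 51 mL/cmH2O = 5.5 × 0.051 L/cmH2O = 0.2805 s.

0.28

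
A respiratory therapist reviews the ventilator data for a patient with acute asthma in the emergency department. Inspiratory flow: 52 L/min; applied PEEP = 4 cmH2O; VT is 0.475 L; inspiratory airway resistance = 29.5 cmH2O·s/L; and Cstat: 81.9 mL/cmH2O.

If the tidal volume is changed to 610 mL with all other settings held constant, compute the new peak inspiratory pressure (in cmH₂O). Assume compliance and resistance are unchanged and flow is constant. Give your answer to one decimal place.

Flow: 52 L/min ÷ 60 = 0.8667 L/s.
PIP = Vt/C + R·V̇ + PEEP (constant-flow equation of motion).
Only the elastic term changes: ΔPIP = ΔVt / C = (610 − 475) / 81.9 = 1.648 cmH2O.
Original PIP = 475/81.9 + 29.5×0.8667 + 4 = 35.367 cmH2O; new PIP = 35.367 + (1.648) = 37.015 cmH2O.

37.0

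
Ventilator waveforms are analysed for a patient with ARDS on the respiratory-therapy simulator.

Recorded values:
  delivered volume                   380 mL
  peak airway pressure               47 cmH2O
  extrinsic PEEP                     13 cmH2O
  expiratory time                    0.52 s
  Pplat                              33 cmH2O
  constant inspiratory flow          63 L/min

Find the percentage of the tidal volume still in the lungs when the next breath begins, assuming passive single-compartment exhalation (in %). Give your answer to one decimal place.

Flow: 63 L/min ÷ 60 = 1.05 L/s.
R = (PIP − Pplat)/V̇ = (47 − 33) / 1.05 = 14.0/1.05 = 13.333 cmH2O·s/L.
C = Vt/(Pplat − PEEP) = 380.0 / (33 − 13) = 380.0/20.0 = 19.0 mL/cmH2O.
τ = R × C = 13.333 × 0.019 L/cmH2O = 0.2533 s.
Fraction remaining at end-expiration = e^(−Te/τ) = e^(−0.52/0.2533) = 0.1284 → 12.84%.

12.8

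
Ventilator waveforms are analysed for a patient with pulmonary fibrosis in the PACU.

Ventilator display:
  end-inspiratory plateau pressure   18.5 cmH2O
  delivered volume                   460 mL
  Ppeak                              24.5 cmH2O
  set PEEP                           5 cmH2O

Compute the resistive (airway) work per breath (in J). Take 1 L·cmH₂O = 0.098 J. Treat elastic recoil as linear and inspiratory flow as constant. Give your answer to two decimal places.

0.27

With constant inspiratory flow the resistive pressure is constant at PIP − Pplat = 24.5 − 18.5 = 6.0 cmH2O, so resistive work = 6.0 × 0.460 = 2.76 L·cmH2O.
× 0.098 J/(L·cmH2O) → 0.2705 J.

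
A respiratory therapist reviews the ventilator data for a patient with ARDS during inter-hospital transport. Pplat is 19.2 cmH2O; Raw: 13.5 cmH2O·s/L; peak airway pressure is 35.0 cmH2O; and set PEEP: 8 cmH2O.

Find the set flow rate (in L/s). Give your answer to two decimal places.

flow = (PIP − Pplat) / Raw = 15.8 / 13.5 = 1.17 L/s.

1.17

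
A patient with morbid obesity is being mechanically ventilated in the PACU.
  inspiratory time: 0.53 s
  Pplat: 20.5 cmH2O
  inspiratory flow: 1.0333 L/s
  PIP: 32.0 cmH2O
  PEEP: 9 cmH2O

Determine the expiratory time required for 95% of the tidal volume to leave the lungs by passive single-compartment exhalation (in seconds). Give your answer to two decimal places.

Vt = flow × Ti = 1.0333 L/s × 0.53 s × 1000 mL/L = 547.65 mL.
R = (PIP − Pplat)/V̇ = (32.0 − 20.5) / 1.0333 = 11.5/1.0333 = 11.129 cmH2O·s/L.
C = Vt/(Pplat − PEEP) = 547.65 / (20.5 − 9) = 547.65/11.5 = 47.622 mL/cmH2O.
τ = R × C = 11.129 × 0.04762 L/cmH2O = 0.53 s.
t = −τ·ln(1 − 0.95) = −0.53·ln(0.05) = 1.588 s.

1.59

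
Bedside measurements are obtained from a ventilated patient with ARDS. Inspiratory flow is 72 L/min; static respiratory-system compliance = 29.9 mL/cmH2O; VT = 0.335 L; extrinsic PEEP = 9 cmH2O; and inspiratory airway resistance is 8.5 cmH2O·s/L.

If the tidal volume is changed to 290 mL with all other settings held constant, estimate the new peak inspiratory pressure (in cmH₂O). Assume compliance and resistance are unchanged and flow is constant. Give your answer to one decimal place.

Flow: 72 L/min ÷ 60 = 1.2 L/s.
PIP = Vt/C + R·V̇ + PEEP (constant-flow equation of motion).
Only the elastic term changes: ΔPIP = ΔVt / C = (290 − 335) / 29.9 = -1.505 cmH2O.
Original PIP = 335/29.9 + 8.5×1.2 + 9 = 30.404 cmH2O; new PIP = 30.404 + (-1.505) = 28.899 cmH2O.

28.9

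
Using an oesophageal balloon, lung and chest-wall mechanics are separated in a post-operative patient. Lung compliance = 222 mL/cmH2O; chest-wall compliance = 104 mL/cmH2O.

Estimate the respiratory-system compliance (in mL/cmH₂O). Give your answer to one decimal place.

70.8

Lung and chest wall are elastances in series: 1/Crs = 1/CL + 1/Ccw.
1/Crs = 1/222 + 1/104 = 0.01412.
Crs = 70.822 mL/cmH2O.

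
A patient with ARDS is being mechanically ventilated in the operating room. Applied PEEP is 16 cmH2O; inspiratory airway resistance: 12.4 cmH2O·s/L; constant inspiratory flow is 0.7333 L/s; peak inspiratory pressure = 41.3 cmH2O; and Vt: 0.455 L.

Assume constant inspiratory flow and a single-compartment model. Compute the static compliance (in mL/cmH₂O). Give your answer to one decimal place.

28.1

Equation of motion (constant flow): PIP = Vt/C + R·V̇ + PEEP.
Vt/C = PIP − R·V̇ − PEEP = 41.3 − 12.4×0.7333 − 16 = 41.3 − 9.093 − 16 = 16.207 cmH2O.
C = Vt / 16.207 = 455 / 16.207 = 28.074 mL/cmH2O.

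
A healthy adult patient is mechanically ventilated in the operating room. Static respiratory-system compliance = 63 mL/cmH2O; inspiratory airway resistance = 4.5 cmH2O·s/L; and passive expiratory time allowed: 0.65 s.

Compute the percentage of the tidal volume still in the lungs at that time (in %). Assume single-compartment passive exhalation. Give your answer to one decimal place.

τ = R × C = 4.5 × 63 mL/cmH2O = 4.5 × 0.063 L/cmH2O = 0.2835 s.
Passive exhalation: V(t)/V₀ = e^(−t/τ) = e^(−0.65/0.2835) = 0.101.
Fraction remaining = 0.101 → 10.1%.

10.1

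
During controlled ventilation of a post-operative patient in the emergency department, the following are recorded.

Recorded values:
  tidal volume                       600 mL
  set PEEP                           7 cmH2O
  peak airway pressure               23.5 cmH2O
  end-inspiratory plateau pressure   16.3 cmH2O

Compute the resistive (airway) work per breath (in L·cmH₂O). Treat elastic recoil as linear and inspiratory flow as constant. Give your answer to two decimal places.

4.32

With constant inspiratory flow the resistive pressure is constant at PIP − Pplat = 23.5 − 16.3 = 7.2 cmH2O, so resistive work = 7.2 × 0.600 = 4.32 L·cmH2O.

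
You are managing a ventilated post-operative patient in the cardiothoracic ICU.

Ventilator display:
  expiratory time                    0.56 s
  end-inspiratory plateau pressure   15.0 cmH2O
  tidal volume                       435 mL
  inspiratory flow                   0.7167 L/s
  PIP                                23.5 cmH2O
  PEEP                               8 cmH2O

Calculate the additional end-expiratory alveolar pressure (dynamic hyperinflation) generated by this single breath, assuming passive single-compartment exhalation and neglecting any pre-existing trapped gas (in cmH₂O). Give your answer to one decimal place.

R = (PIP − Pplat)/V̇ = (23.5 − 15.0) / 0.7167 = 8.5/0.7167 = 11.86 cmH2O·s/L.
C = Vt/(Pplat − PEEP) = 435.0 / (15.0 − 8) = 435.0/7.0 = 62.143 mL/cmH2O.
τ = R × C = 11.86 × 0.06214 L/cmH2O = 0.737 s.
Fraction remaining = e^(−Te/τ) = e^(−0.56/0.737) = 0.4677; trapped volume = 435.0 × 0.4677 = 203.45 mL.
Additional alveolar pressure from trapping ≈ V_trapped / C = 203.45 / 62.143 = 3.274 cmH2O.

3.3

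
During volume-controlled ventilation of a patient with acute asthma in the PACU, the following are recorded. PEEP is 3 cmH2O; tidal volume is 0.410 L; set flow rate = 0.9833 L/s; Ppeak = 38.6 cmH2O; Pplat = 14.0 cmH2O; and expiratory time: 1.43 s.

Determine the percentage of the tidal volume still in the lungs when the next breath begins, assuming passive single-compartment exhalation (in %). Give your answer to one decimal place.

21.6

R = (PIP − Pplat)/V̇ = (38.6 − 14.0) / 0.9833 = 24.6/0.9833 = 25.018 cmH2O·s/L.
C = Vt/(Pplat − PEEP) = 410.0 / (14.0 − 3) = 410.0/11.0 = 37.273 mL/cmH2O.
τ = R × C = 25.018 × 0.03727 L/cmH2O = 0.9324 s.
Fraction remaining at end-expiration = e^(−Te/τ) = e^(−1.43/0.9324) = 0.2157 → 21.57%.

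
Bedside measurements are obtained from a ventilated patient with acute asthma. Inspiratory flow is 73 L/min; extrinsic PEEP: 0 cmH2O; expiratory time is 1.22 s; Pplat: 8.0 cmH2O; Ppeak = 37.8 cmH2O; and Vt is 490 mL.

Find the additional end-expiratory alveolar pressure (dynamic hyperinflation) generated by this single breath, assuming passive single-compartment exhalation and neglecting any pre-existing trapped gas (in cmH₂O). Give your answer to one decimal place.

Flow: 73 L/min ÷ 60 = 1.2167 L/s.
R = (PIP − Pplat)/V̇ = (37.8 − 8.0) / 1.2167 = 29.8/1.2167 = 24.492 cmH2O·s/L.
C = Vt/(Pplat − PEEP) = 490.0 / (8.0 − 0) = 490.0/8.0 = 61.25 mL/cmH2O.
τ = R × C = 24.492 × 0.06125 L/cmH2O = 1.5 s.
Fraction remaining = e^(−Te/τ) = e^(−1.22/1.5) = 0.4434; trapped volume = 490.0 × 0.4434 = 217.27 mL.
Additional alveolar pressure from trapping ≈ V_trapped / C = 217.27 / 61.25 = 3.547 cmH2O.

3.5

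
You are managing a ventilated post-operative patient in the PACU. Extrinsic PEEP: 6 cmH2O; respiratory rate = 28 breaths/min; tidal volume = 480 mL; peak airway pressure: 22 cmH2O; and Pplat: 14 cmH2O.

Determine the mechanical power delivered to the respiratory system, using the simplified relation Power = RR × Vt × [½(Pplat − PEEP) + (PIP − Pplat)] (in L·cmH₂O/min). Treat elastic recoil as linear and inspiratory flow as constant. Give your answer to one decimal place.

161.3

Per-breath work = Vt × [½(Pplat−PEEP) + (PIP−Pplat)] = 0.480 × [0.5×8.0 + 8.0] = 0.480 × 12.0 = 5.76 L·cmH2O.
Power = 28 × 5.76 = 161.28 L·cmH2O/min.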